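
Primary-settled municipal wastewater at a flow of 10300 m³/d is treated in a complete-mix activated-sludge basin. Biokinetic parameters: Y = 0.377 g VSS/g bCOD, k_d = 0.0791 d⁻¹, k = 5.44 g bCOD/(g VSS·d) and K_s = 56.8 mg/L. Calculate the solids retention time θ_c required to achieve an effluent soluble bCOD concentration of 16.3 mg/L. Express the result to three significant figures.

θ_c ≈ 2.64 d

From 1/θ_c = Y·k·S/(K_s + S) − k_d: Y·k·S/(K_s+S) = 0.377 × 5.44 × 16.3 / (56.8 + 16.3) = 0.4573 d⁻¹.
θ_c = 1/(μ − k_d) = 1/(0.4573 − 0.0791) = 1/0.3782 = 2.644 d.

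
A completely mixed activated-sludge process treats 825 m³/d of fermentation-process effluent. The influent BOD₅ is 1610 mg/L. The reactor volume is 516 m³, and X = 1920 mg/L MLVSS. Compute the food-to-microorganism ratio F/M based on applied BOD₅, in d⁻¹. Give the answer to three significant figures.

Food-to-microorganism ratio F/M = Q S₀ / (V X) = 825 × 1610 / (516.0 × 1920) = 1.341 d⁻¹.

F/M ≈ 1.34 d⁻¹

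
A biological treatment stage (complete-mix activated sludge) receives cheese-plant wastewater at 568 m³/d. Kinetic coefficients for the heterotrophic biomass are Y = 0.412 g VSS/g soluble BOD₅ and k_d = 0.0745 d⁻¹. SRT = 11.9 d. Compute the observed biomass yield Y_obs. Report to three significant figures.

Y_obs ≈ 0.218 g VSS/g soluble BOD₅

Observed yield with endogenous decay: Y_obs = Y / (1 + k_d·θ_c) = 0.412 / (1 + 0.0745 × 11.9) = 0.412 / 1.887 = 0.2184 g VSS/g soluble BOD₅.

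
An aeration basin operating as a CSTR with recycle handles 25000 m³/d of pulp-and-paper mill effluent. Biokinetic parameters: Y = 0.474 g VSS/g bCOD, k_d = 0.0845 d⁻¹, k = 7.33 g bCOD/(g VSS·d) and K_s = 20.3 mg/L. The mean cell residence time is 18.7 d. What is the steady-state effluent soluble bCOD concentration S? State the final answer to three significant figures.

Effluent substrate depends only on kinetics and SRT: S = K_s(1 + k_d θ_c) / [θ_c(Yk − k_d) − 1] = 20.3 × (1 + 0.0845 × 18.7) / [18.7 × (0.474 × 7.33 − 0.0845) − 1] = 52.38 / 62.39 = 0.8395 mg/L.

S ≈ 0.839 mg/L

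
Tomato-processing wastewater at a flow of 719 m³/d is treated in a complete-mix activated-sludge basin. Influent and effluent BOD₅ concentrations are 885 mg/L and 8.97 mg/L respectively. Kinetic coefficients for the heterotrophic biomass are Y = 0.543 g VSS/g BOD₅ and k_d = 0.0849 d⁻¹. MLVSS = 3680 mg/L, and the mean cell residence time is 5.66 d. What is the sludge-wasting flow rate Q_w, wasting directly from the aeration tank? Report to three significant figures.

From the SRT design equation V = Y Q (S₀−S) θ_c / [X (1 + k_d θ_c)] = 0.543 × 719 × (885 − 8.97) × 5.66 / [3680 × (1 + 0.0849 × 5.66)] = 1.94×10^6 / 5448 = 355.3 m³.
With mixed-liquor wasting, θ_c = V/Q_w, so Q_w = V/θ_c = 355.3/5.66 = 62.77 m³/d.

Q_w ≈ 62.8 m³/d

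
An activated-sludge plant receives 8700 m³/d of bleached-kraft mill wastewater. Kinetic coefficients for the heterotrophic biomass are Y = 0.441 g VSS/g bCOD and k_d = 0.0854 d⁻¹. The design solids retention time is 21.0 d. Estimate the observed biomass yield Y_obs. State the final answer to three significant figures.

Y_obs ≈ 0.158 g VSS/g bCOD

Y_obs = Y / (1 + k_d θ_c) = 0.441 / (1 + 0.0854 × 21.0) = 0.441 / 2.793 = 0.1579.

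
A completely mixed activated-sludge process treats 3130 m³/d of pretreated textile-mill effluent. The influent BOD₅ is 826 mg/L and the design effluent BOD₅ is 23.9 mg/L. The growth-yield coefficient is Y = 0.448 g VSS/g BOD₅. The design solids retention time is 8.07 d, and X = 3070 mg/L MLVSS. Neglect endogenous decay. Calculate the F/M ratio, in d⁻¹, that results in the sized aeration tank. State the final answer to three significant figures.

Biomass mass balance (decay neglected): V·X = Y·Q·(S₀ − S)·θ_c, so V = 0.448 × 3130 × (826 − 23.9) × 8.07 / 3070 = 2957 m³.
Food-to-microorganism ratio F/M = Q S₀ / (V X) = 3130 × 826 / (2957 × 3070) = 0.2848 d⁻¹.

F/M ≈ 0.285 d⁻¹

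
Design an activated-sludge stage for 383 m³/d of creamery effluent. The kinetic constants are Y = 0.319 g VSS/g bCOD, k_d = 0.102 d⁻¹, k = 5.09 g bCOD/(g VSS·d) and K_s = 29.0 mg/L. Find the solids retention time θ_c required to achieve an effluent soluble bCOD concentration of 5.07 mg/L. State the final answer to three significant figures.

Specific growth rate at S = 5.07 mg/L: μ = YkS/(K_s+S) = 0.319·5.09·5.07/(29.0+5.07) = 0.2416 d⁻¹.
θ_c = 1/(μ − k_d) = 1/(0.2416 − 0.102) = 1/0.1396 = 7.162 d.

θ_c ≈ 7.16 d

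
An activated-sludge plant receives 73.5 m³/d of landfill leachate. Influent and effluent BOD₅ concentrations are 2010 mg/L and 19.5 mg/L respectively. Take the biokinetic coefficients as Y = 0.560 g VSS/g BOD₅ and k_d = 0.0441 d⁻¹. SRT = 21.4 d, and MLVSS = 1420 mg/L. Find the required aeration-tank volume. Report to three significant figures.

Rearranging the biomass balance for a CMAS with decay, V = Y·Q·ΔS·θ_c / [X·(1+k_d θ_c)] = 0.560 × 73.5 × (2010 − 19.5) × 21.4 / [1420 × (1 + 0.0441 × 21.4)] = 1.75×10^6 / 2760 = 635.2 m³.

V ≈ 635 m³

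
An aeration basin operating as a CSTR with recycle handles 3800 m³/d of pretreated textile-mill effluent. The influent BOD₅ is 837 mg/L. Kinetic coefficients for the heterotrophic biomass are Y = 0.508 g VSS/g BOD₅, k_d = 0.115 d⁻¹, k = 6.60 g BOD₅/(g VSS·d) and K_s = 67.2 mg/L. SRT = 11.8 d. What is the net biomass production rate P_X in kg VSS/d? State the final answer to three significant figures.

For a completely mixed reactor with recycle the Lawrence–McCarty relation gives S = K_s·(1 + k_d·θ_c) / [θ_c·(Y·k − k_d) − 1] = 67.2 × (1 + 0.115 × 11.8) / [11.8 × (0.508 × 6.60 − 0.115) − 1] = 158.4 / 37.21 = 4.257 mg/L.
Observed yield with endogenous decay: Y_obs = Y / (1 + k_d·θ_c) = 0.508 / (1 + 0.115 × 11.8) = 0.508 / 2.357 = 0.2155 g VSS/g BOD₅.
Q·(S₀ − S) = 3800 × (837 − 4.26) × 10⁻³ = 3164 kg/d removed.
P_X = Y_obs · Q(S₀ − S) = 0.2155 × 3164 = 682.0 kg VSS/d.

P_X ≈ 682 kg VSS/d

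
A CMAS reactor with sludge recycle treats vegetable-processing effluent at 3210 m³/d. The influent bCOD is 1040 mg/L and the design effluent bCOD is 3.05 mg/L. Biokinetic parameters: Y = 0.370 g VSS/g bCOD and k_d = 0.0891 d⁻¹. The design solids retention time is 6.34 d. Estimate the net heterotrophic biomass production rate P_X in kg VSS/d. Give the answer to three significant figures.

Y_obs = Y / (1 + k_d θ_c) = 0.370 / (1 + 0.0891 × 6.34) = 0.370 / 1.565 = 0.2364.
ΔS = 1040 − 3.05 = 1037 mg/L, so the substrate removal rate is 3210 × 1037/1000 = 3329 kg bCOD/d.
P_X = Y_obs · Q(S₀ − S) = 0.2364 × 3329 = 787.0 kg VSS/d.

P_X ≈ 787 kg VSS/d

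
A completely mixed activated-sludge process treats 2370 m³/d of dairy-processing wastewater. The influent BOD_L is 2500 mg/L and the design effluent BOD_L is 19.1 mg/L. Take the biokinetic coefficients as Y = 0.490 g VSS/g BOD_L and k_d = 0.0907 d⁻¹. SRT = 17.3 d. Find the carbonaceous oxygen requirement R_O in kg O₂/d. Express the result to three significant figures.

R_O ≈ 4290 kg O₂/d

Correct the yield for decay: Y_obs = Y/(1 + k_d θ_c) = 0.490 / (1 + 0.0907 × 17.3) = 0.490 / 2.569 = 0.1907.
ΔS = 2500 − 19.1 = 2481 mg/L, so the substrate removal rate is 2370 × 2481/1000 = 5880 kg BOD_L/d.
Net sludge production P_X = 0.1907 × 5880 = 1121 kg VSS/d.
R_O = Q·(S₀ − S) − 1.42·P_X = 5880 − 1.42 × 1121 = 4287 kg O₂/d.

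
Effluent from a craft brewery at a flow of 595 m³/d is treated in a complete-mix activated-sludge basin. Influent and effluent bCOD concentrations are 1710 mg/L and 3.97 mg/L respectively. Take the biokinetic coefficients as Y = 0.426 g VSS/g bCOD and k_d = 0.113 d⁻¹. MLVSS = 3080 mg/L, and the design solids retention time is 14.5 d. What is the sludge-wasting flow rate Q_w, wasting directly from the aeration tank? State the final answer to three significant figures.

Q_w ≈ 53.2 m³/d

Rearranging the biomass balance for a CMAS with decay, V = Y·Q·ΔS·θ_c / [X·(1+k_d θ_c)] = 0.426 × 595 × (1710 − 3.97) × 14.5 / [3080 × (1 + 0.113 × 14.5)] = 6.27×10^6 / 8127 = 771.6 m³.
With mixed-liquor wasting, θ_c = V/Q_w, so Q_w = V/θ_c = 771.6/14.5 = 53.21 m³/d.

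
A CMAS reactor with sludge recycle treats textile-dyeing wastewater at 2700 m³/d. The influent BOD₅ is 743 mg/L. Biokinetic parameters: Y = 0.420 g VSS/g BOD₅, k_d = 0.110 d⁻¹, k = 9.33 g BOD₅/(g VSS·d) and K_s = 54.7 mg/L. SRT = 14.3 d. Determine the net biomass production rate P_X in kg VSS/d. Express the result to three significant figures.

P_X ≈ 326 kg VSS/d

Effluent substrate depends only on kinetics and SRT: S = K_s(1 + k_d θ_c) / [θ_c(Yk − k_d) − 1] = 54.7 × (1 + 0.110 × 14.3) / [14.3 × (0.420 × 9.33 − 0.110) − 1] = 140.7 / 53.46 = 2.633 mg/L.
The observed yield is Y_obs = Y/(1 + k_d·θ_c) = 0.420 / (1 + 0.110 × 14.3) = 0.420 / 2.573 = 0.1632 g VSS per g BOD₅ removed.
ΔS = 743 − 2.63 = 740.4 mg/L, so the substrate removal rate is 2700 × 740.4/1000 = 1999 kg BOD₅/d.
Net biomass production P_X = Y_obs × Q·(S₀ − S) = 0.1632 × 1999 = 326.3 kg VSS/d.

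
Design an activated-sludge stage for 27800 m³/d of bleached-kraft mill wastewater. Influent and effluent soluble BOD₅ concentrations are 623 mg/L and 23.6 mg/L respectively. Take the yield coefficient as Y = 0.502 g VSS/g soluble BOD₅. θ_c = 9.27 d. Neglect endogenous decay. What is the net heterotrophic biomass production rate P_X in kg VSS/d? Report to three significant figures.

P_X ≈ 8360 kg VSS/d

No decay correction is needed, so Y_obs = Y = 0.502.
Q·(S₀ − S) = 27800 × (623 − 23.6) × 10⁻³ = 16663 kg/d removed.
So the net sludge growth is P_X = 0.5020 × 16663 = 8365 kg VSS/d.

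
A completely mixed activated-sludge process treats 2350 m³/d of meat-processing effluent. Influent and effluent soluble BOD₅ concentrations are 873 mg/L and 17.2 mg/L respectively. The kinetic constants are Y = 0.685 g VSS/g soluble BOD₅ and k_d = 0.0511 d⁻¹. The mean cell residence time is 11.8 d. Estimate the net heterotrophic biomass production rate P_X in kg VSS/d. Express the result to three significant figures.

P_X ≈ 859 kg VSS/d

Observed yield with endogenous decay: Y_obs = Y / (1 + k_d·θ_c) = 0.685 / (1 + 0.0511 × 11.8) = 0.685 / 1.603 = 0.4273 g VSS/g soluble BOD₅.
ΔS = 873 − 17.2 = 855.8 mg/L, so the substrate removal rate is 2350 × 855.8/1000 = 2011 kg soluble BOD₅/d.
Biomass produced: P_X = Y_obs·Q·ΔS = 0.4273 × 2011 ≈ 859.4 kg VSS/d.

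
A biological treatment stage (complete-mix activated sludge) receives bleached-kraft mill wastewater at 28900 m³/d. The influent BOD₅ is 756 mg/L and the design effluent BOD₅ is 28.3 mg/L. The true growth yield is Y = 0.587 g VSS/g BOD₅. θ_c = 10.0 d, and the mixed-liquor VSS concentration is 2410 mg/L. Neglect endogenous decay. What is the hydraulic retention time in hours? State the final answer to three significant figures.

Biomass mass balance (decay neglected): V·X = Y·Q·(S₀ − S)·θ_c, so V = 0.587 × 28900 × (756 − 28.3) × 10.0 / 2410 = 51224 m³.
HRT = V/Q = 51224 m³ / 28900 m³·d⁻¹ = 1.772 d × 24 = 42.54 h.

τ ≈ 42.5 h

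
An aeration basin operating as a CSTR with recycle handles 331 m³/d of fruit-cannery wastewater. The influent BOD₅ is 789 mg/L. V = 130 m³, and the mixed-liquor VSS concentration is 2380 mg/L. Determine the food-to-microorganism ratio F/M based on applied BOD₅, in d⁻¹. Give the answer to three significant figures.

F/M ≈ 0.844 d⁻¹

F/M = applied load / biomass = Q·S₀/(V·X) = 331 × 789 / (130.0 × 2380) = 0.8441 d⁻¹.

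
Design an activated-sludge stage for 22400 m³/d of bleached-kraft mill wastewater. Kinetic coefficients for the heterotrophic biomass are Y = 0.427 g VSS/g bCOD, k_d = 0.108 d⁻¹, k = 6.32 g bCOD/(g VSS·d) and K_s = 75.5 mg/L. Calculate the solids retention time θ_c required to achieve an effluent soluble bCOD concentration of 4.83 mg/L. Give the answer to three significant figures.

Specific growth rate at S = 4.83 mg/L: μ = YkS/(K_s+S) = 0.427·6.32·4.83/(75.5+4.83) = 0.1623 d⁻¹.
1/θ_c = 0.1623 − 0.108 = 0.05426 d⁻¹, so θ_c = 18.43 d.

θ_c ≈ 18.4 d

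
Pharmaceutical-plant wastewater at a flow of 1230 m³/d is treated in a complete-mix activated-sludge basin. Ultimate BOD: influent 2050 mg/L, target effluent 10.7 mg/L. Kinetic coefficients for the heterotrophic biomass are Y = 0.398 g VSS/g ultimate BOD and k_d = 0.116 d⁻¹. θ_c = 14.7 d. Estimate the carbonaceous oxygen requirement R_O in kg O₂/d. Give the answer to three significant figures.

Observed yield with endogenous decay: Y_obs = Y / (1 + k_d·θ_c) = 0.398 / (1 + 0.116 × 14.7) = 0.398 / 2.705 = 0.1471 g VSS/g ultimate BOD.
Q·(S₀ − S) = 1230 × (2050 − 10.7) × 10⁻³ = 2508 kg/d removed.
Net sludge production P_X = 0.1471 × 2508 = 369.0 kg VSS/d.
R_O = Q·(S₀ − S) − 1.42·P_X = 2508 − 1.42 × 369.0 = 1984 kg O₂/d.

R_O ≈ 1980 kg O₂/d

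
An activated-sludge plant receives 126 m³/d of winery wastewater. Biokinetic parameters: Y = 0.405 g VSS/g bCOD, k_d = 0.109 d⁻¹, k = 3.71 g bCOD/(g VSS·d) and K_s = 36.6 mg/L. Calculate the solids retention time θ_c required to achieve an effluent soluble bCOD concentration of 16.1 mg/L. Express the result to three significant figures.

At the target effluent, Y k S/(K_s+S) = 0.405×3.71×16.1/52.70 = 0.4590 d⁻¹.
θ_c = 1/(μ − k_d) = 1/(0.4590 − 0.109) = 1/0.3500 = 2.857 d.

θ_c ≈ 2.86 d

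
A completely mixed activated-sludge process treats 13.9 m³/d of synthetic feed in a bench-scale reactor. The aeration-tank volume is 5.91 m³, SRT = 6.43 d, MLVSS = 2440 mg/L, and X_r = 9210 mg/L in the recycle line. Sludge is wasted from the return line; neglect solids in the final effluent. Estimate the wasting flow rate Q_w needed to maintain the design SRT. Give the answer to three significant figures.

Q_w = (V·X)/(θ_c X_r) = 5.910 × 2440 / (6.43 × 9210) = 0.2435 m³/d.

Q_w ≈ 0.244 m³/d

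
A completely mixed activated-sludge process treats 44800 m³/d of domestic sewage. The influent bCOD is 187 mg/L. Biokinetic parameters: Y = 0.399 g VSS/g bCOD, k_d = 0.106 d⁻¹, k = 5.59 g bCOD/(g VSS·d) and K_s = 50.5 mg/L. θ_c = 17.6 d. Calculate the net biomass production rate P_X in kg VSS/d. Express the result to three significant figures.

P_X ≈ 1140 kg VSS/d

For a completely mixed reactor with recycle the Lawrence–McCarty relation gives S = K_s·(1 + k_d·θ_c) / [θ_c·(Y·k − k_d) − 1] = 50.5 × (1 + 0.106 × 17.6) / [17.6 × (0.399 × 5.59 − 0.106) − 1] = 144.7 / 36.39 = 3.977 mg/L.
The observed yield is Y_obs = Y/(1 + k_d·θ_c) = 0.399 / (1 + 0.106 × 17.6) = 0.399 / 2.866 = 0.1392 g VSS per g bCOD removed.
Q·(S₀ − S) = 44800 × (187 − 3.98) × 10⁻³ = 8199 kg/d removed.
Net biomass production P_X = Y_obs × Q·(S₀ − S) = 0.1392 × 8199 = 1142 kg VSS/d.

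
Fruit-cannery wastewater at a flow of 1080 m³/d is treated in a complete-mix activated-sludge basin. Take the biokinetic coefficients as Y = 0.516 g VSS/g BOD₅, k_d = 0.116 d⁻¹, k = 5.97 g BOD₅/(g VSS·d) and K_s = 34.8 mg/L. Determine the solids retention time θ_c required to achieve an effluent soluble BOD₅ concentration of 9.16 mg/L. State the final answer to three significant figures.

At the target effluent, Y k S/(K_s+S) = 0.516×5.97×9.16/43.96 = 0.6419 d⁻¹.
1/θ_c = 0.6419 − 0.116 = 0.5259 d⁻¹, so θ_c = 1.902 d.

θ_c ≈ 1.90 d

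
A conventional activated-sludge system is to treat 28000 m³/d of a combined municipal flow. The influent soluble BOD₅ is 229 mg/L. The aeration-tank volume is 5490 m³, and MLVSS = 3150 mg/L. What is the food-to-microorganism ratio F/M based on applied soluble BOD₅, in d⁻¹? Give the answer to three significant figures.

F/M = Q·S₀ / (V·X) = 28000 × 229 / (5490 × 3150) = 0.3708 g soluble BOD₅·(g VSS·d)⁻¹.

F/M ≈ 0.371 d⁻¹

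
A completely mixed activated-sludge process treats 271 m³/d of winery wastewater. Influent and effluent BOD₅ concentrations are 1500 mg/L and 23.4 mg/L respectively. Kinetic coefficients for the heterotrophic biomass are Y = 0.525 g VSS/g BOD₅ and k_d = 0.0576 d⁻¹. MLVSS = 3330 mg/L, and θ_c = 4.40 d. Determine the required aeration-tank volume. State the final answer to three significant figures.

Rearranging the biomass balance for a CMAS with decay, V = Y·Q·ΔS·θ_c / [X·(1+k_d θ_c)] = 0.525 × 271 × (1500 − 23.4) × 4.40 / [3330 × (1 + 0.0576 × 4.40)] = 9.24×10^5 / 4174 = 221.5 m³.

V ≈ 221 m³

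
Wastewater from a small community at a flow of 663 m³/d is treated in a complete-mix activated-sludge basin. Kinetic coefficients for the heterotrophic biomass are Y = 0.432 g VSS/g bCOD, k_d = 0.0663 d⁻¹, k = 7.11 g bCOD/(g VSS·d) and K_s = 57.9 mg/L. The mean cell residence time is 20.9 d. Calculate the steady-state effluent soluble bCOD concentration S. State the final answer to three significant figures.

S ≈ 2.23 mg/L

For a completely mixed reactor with recycle the Lawrence–McCarty relation gives S = K_s·(1 + k_d·θ_c) / [θ_c·(Y·k − k_d) − 1] = 57.9 × (1 + 0.0663 × 20.9) / [20.9 × (0.432 × 7.11 − 0.0663) − 1] = 138.1 / 61.81 = 2.235 mg/L.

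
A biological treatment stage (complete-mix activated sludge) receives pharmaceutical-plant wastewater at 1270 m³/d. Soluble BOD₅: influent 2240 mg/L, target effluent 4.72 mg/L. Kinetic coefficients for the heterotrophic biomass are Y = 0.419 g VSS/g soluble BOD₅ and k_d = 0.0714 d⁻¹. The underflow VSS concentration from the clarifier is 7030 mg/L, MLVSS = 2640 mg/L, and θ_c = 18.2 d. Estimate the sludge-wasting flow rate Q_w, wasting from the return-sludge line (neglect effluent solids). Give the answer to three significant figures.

Q_w ≈ 73.6 m³/d

Rearranging the biomass balance for a CMAS with decay, V = Y·Q·ΔS·θ_c / [X·(1+k_d θ_c)] = 0.419 × 1270 × (2240 − 4.72) × 18.2 / [2640 × (1 + 0.0714 × 18.2)] = 2.16×10^7 / 6071 = 3566 m³.
Wasting from the return line (neglecting effluent solids): Q_w = V·X / (θ_c·X_r) = 3566 × 2640 / (18.2 × 7030) = 73.58 m³/d.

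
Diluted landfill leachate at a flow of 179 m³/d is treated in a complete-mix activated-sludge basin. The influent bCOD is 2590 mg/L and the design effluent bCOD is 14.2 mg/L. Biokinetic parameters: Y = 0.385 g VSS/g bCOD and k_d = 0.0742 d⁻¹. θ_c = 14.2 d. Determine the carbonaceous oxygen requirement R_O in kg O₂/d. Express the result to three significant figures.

Observed yield with endogenous decay: Y_obs = Y / (1 + k_d·θ_c) = 0.385 / (1 + 0.0742 × 14.2) = 0.385 / 2.054 = 0.1875 g VSS/g bCOD.
ΔS = 2590 − 14.2 = 2576 mg/L, so the substrate removal rate is 179 × 2576/1000 = 461.1 kg bCOD/d.
P_X = Y_obs·Q·(S₀ − S) = 0.1875 × 461.1 = 86.44 kg VSS/d.
Carbonaceous O₂ demand = substrate oxidised − cell-mass equivalent = 461.1 − 1.42 × 86.44 = 338.3 kg O₂/d.

R_O ≈ 338 kg O₂/d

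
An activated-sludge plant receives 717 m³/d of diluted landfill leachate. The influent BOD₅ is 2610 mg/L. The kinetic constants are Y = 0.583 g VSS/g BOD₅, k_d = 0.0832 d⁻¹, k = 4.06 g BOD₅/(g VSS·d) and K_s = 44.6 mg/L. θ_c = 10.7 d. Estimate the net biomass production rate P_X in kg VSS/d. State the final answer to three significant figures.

For a completely mixed reactor with recycle the Lawrence–McCarty relation gives S = K_s·(1 + k_d·θ_c) / [θ_c·(Y·k − k_d) − 1] = 44.6 × (1 + 0.0832 × 10.7) / [10.7 × (0.583 × 4.06 − 0.0832) − 1] = 84.30 / 23.44 = 3.597 mg/L.
Correct the yield for decay: Y_obs = Y/(1 + k_d θ_c) = 0.583 / (1 + 0.0832 × 10.7) = 0.583 / 1.890 = 0.3084.
Substrate removed = Q·(S₀ − S) = 717 m³/d × (2610 − 3.60) g/m³ = 1.87×10^6 g/d = 1869 kg/d.
Net biomass production P_X = Y_obs × Q·(S₀ − S) = 0.3084 × 1869 = 576.4 kg VSS/d.

P_X ≈ 576 kg VSS/d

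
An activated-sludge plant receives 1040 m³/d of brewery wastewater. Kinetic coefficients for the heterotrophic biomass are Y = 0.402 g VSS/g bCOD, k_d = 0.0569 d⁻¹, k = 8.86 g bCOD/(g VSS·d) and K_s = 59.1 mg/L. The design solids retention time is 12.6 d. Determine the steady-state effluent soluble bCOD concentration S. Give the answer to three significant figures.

For a completely mixed reactor with recycle the Lawrence–McCarty relation gives S = K_s·(1 + k_d·θ_c) / [θ_c·(Y·k − k_d) − 1] = 59.1 × (1 + 0.0569 × 12.6) / [12.6 × (0.402 × 8.86 − 0.0569) − 1] = 101.5 / 43.16 = 2.351 mg/L.

S ≈ 2.35 mg/L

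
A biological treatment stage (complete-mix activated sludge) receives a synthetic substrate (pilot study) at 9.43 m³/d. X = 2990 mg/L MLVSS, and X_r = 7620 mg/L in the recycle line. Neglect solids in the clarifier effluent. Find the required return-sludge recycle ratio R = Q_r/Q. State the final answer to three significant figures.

Solids balance on the clarifier gives (1+R)X = R·X_r, so R = X/(X_r − X) = 2990 / (7620 − 2990) = 0.6458.

R ≈ 0.646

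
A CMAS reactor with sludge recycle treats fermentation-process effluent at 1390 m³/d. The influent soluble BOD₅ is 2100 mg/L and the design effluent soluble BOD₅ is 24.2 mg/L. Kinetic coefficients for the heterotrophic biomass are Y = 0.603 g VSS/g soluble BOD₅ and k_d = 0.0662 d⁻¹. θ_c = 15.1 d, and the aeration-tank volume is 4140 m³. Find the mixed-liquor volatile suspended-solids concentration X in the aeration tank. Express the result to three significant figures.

Solving the biomass balance for X: X = Y Q (S₀−S) θ_c / [V (1+k_d θ_c)] = 0.603 × 1390 × (2100 − 24.2) × 15.1 / [4140 × (1 + 0.0662 × 15.1)] = 3174 mg/L.

X ≈ 3170 mg/L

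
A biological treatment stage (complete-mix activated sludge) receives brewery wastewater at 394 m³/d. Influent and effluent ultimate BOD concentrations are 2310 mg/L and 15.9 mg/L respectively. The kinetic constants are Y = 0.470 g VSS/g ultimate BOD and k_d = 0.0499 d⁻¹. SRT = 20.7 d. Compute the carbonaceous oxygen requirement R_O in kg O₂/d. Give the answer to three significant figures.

R_O ≈ 607 kg O₂/d

Y_obs = Y / (1 + k_d θ_c) = 0.470 / (1 + 0.0499 × 20.7) = 0.470 / 2.033 = 0.2312.
Mass of ultimate BOD removed per day: Q(S₀ − S) = 394 × 2294 g/m³ = 903.9 kg/d.
P_X = Y_obs·Q·(S₀ − S) = 0.2312 × 903.9 = 209.0 kg VSS/d.
R_O = Q·ΔS − 1.42 P_X = 903.9 − 296.7 = 607.1 kg O₂/d.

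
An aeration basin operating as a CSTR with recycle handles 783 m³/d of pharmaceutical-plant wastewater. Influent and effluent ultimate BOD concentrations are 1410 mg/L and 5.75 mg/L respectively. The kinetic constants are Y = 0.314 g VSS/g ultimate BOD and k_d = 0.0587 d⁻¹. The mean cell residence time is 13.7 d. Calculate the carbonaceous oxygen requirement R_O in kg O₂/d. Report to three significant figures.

R_O ≈ 828 kg O₂/d

Observed yield with endogenous decay: Y_obs = Y / (1 + k_d·θ_c) = 0.314 / (1 + 0.0587 × 13.7) = 0.314 / 1.804 = 0.1740 g VSS/g ultimate BOD.
Q·(S₀ − S) = 783 × (1410 − 5.75) × 10⁻³ = 1100 kg/d removed.
P_X = Y_obs·Q·(S₀ − S) = 0.1740 × 1100 = 191.4 kg VSS/d.
R_O = Q·ΔS − 1.42 P_X = 1100 − 271.7 = 827.8 kg O₂/d.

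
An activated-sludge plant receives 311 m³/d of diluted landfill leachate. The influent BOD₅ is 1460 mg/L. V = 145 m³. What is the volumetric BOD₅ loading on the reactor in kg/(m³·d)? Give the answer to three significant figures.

L_v ≈ 3.13 kg BOD₅/(m³·d)

Volumetric loading L_v = Q·S₀ / V = 311 × 1460 g/m³ / 145.0 m³ = 3131 g/(m³·d) = 3.131 kg BOD₅/(m³·d).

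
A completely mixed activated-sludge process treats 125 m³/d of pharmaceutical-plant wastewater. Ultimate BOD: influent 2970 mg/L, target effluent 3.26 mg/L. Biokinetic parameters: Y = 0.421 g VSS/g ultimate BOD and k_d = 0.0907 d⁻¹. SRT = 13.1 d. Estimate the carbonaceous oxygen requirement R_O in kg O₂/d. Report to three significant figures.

Observed yield with endogenous decay: Y_obs = Y / (1 + k_d·θ_c) = 0.421 / (1 + 0.0907 × 13.1) = 0.421 / 2.188 = 0.1924 g VSS/g ultimate BOD.
Mass of ultimate BOD removed per day: Q(S₀ − S) = 125 × 2967 g/m³ = 370.8 kg/d.
Biomass synthesised: P_X = Y_obs × 370.8 = 71.35 kg VSS/d.
R_O = Q·(S₀ − S) − 1.42·P_X = 370.8 − 1.42 × 71.35 = 269.5 kg O₂/d.

R_O ≈ 270 kg O₂/d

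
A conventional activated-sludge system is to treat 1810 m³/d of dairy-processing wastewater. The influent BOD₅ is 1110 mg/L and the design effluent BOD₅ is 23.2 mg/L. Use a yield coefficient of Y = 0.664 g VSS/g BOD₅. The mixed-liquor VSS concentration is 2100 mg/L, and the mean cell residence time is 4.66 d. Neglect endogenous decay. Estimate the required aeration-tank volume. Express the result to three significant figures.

Biomass mass balance (decay neglected): V·X = Y·Q·(S₀ − S)·θ_c, so V = 0.664 × 1810 × (1110 − 23.2) × 4.66 / 2100 = 2898 m³.

V ≈ 2900 m³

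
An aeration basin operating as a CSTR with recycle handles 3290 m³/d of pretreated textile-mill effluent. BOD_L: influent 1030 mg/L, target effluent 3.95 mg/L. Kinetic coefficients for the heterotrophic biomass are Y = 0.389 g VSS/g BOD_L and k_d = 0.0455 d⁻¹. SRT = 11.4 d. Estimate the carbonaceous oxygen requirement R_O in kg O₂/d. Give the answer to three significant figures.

The observed yield is Y_obs = Y/(1 + k_d·θ_c) = 0.389 / (1 + 0.0455 × 11.4) = 0.389 / 1.519 = 0.2561 g VSS per g BOD_L removed.
Mass of BOD_L removed per day: Q(S₀ − S) = 3290 × 1026 g/m³ = 3376 kg/d.
Net sludge production P_X = 0.2561 × 3376 = 864.7 kg VSS/d.
R_O = Q·ΔS − 1.42 P_X = 3376 − 1228 = 2148 kg O₂/d.

R_O ≈ 2150 kg O₂/d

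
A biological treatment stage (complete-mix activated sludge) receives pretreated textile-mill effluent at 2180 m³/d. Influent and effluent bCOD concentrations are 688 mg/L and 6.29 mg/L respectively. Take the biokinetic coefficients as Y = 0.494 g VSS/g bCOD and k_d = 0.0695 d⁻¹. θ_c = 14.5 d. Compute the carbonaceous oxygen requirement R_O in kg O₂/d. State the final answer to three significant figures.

Y_obs = Y / (1 + k_d θ_c) = 0.494 / (1 + 0.0695 × 14.5) = 0.494 / 2.008 = 0.2460.
Substrate removed = Q·(S₀ − S) = 2180 m³/d × (688 − 6.29) g/m³ = 1.49×10^6 g/d = 1486 kg/d.
Biomass synthesised: P_X = Y_obs × 1486 = 365.7 kg VSS/d.
R_O = Q·ΔS − 1.42 P_X = 1486 − 519.2 = 966.9 kg O₂/d.

R_O ≈ 967 kg O₂/d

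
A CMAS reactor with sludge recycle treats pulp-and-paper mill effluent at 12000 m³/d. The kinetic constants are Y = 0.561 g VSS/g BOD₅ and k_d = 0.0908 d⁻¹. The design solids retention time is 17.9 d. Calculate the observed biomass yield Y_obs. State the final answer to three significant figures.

Y_obs ≈ 0.214 g VSS/g BOD₅

Y_obs = Y / (1 + k_d θ_c) = 0.561 / (1 + 0.0908 × 17.9) = 0.561 / 2.625 = 0.2137.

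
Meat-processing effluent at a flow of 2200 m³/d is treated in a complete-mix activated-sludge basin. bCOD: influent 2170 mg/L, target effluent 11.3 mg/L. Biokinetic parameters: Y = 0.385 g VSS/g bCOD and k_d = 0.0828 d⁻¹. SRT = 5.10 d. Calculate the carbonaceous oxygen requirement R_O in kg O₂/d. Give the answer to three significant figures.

R_O ≈ 2920 kg O₂/d

Y_obs = Y / (1 + k_d θ_c) = 0.385 / (1 + 0.0828 × 5.10) = 0.385 / 1.422 = 0.2707.
Substrate removed = Q·(S₀ − S) = 2200 m³/d × (2170 − 11.3) g/m³ = 4.75×10^6 g/d = 4749 kg/d.
P_X = Y_obs·Q·(S₀ − S) = 0.2707 × 4749 = 1286 kg VSS/d.
R_O = Q·(S₀ − S) − 1.42·P_X = 4749 − 1.42 × 1286 = 2924 kg O₂/d.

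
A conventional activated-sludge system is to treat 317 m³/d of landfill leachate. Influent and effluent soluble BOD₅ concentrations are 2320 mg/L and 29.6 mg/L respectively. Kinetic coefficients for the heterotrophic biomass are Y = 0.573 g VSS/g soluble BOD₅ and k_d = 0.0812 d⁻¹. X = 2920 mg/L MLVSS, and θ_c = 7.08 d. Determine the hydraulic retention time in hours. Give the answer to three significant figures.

Rearranging the biomass balance for a CMAS with decay, V = Y·Q·ΔS·θ_c / [X·(1+k_d θ_c)] = 0.573 × 317 × (2320 − 29.6) × 7.08 / [2920 × (1 + 0.0812 × 7.08)] = 2.95×10^6 / 4599 = 640.5 m³.
τ = V/Q = 640.5/317 = 2.021 d, or 48.49 h.

τ ≈ 48.5 h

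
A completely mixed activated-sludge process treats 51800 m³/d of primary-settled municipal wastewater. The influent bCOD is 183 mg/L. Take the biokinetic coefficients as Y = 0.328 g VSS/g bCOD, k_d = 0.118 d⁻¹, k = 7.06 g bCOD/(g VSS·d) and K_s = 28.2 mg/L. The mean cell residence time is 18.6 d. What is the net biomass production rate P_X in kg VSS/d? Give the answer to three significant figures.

From the Monod/SRT balance for a CMAS, S = K_s·(1+k_d θ_c)/[θ_c·(Y k − k_d) − 1] = 28.2 × (1 + 0.118 × 18.6) / [18.6 × (0.328 × 7.06 − 0.118) − 1] = 90.09 / 39.88 = 2.259 mg/L.
Observed yield with endogenous decay: Y_obs = Y / (1 + k_d·θ_c) = 0.328 / (1 + 0.118 × 18.6) = 0.328 / 3.195 = 0.1027 g VSS/g bCOD.
Mass of bCOD removed per day: Q(S₀ − S) = 51800 × 180.7 g/m³ = 9362 kg/d.
So the net sludge growth is P_X = 0.1027 × 9362 = 961.2 kg VSS/d.

P_X ≈ 961 kg VSS/d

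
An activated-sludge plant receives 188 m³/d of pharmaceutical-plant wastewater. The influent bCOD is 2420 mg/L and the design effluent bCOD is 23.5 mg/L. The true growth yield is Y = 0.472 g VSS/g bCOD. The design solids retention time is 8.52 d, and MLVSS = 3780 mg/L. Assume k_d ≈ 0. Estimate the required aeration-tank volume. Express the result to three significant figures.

V ≈ 479 m³

With k_d = 0 the design equation reduces to V = Y Q (S₀−S) θ_c / X = 0.472 × 188 × (2420 − 23.5) × 8.52 / 3780 = 479.3 m³.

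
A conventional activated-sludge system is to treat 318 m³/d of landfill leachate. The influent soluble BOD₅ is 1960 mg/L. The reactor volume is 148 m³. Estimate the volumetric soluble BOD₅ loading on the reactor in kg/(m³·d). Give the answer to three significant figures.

L_v = Q S₀ / V = 318 × 1960 × 10⁻³ / 148.0 = 4.211 kg/(m³·d).

L_v ≈ 4.21 kg soluble BOD₅/(m³·d)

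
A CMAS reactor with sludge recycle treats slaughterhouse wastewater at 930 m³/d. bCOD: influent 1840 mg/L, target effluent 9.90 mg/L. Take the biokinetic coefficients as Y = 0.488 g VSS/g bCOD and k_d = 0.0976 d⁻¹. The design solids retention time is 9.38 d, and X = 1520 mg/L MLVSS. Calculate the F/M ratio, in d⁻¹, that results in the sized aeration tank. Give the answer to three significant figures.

Steady-state biomass mass balance: V·X·(1 + k_d·θ_c) = Y·Q·(S₀ − S)·θ_c, so V = 0.488 × 930 × (1840 − 9.90) × 9.38 / [1520 × (1 + 0.0976 × 9.38)] = 7.79×10^6 / 2912 = 2676 m³.
Food-to-microorganism ratio F/M = Q S₀ / (V X) = 930 × 1840 / (2676 × 1520) = 0.4207 d⁻¹.

F/M ≈ 0.421 d⁻¹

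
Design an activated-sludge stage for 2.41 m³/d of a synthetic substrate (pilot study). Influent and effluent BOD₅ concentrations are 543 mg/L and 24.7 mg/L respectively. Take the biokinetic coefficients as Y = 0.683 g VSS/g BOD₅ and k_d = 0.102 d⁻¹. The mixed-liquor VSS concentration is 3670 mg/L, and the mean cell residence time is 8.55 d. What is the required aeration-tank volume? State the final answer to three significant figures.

V ≈ 1.06 m³

Rearranging the biomass balance for a CMAS with decay, V = Y·Q·ΔS·θ_c / [X·(1+k_d θ_c)] = 0.683 × 2.41 × (543 − 24.7) × 8.55 / [3670 × (1 + 0.102 × 8.55)] = 7.29×10^3 / 6871 = 1.062 m³.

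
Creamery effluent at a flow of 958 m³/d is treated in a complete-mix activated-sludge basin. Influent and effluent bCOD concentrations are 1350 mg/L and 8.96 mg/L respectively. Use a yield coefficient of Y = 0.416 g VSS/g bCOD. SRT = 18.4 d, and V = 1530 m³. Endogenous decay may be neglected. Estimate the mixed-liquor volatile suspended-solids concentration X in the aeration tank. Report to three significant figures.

X = Y·Q·ΔS·θ_c / V = 0.416 × 958 × (1350 − 8.96) × 18.4 / 1530 = 6427 mg/L.

X ≈ 6430 mg/L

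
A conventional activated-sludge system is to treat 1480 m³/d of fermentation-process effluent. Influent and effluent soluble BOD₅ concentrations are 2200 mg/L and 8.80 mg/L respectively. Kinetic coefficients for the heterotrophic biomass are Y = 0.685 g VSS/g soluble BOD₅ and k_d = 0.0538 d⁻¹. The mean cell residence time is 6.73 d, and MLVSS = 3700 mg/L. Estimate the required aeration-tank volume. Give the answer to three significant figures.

Steady-state biomass mass balance: V·X·(1 + k_d·θ_c) = Y·Q·(S₀ − S)·θ_c, so V = 0.685 × 1480 × (2200 − 8.80) × 6.73 / [3700 × (1 + 0.0538 × 6.73)] = 1.5×10^7 / 5040 = 2967 m³.

V ≈ 2970 m³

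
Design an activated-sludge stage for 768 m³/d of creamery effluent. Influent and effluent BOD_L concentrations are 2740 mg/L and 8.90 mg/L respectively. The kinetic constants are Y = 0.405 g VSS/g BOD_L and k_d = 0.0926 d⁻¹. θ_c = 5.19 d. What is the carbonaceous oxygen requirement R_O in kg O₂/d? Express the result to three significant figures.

R_O ≈ 1280 kg O₂/d

Y_obs = Y / (1 + k_d θ_c) = 0.405 / (1 + 0.0926 × 5.19) = 0.405 / 1.481 = 0.2735.
Mass of BOD_L removed per day: Q(S₀ − S) = 768 × 2731 g/m³ = 2097 kg/d.
Biomass synthesised: P_X = Y_obs × 2097 = 573.7 kg VSS/d.
R_O = Q·ΔS − 1.42 P_X = 2097 − 814.7 = 1283 kg O₂/d.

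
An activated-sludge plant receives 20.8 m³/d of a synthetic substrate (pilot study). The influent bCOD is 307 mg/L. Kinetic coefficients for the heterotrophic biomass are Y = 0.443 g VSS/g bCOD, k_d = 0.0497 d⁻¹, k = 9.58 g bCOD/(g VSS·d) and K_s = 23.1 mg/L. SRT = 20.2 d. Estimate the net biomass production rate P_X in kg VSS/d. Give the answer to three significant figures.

P_X ≈ 1.41 kg VSS/d

For a completely mixed reactor with recycle the Lawrence–McCarty relation gives S = K_s·(1 + k_d·θ_c) / [θ_c·(Y·k − k_d) − 1] = 23.1 × (1 + 0.0497 × 20.2) / [20.2 × (0.443 × 9.58 − 0.0497) − 1] = 46.29 / 83.72 = 0.5529 mg/L.
The observed yield is Y_obs = Y/(1 + k_d·θ_c) = 0.443 / (1 + 0.0497 × 20.2) = 0.443 / 2.004 = 0.2211 g VSS per g bCOD removed.
Mass of bCOD removed per day: Q(S₀ − S) = 20.8 × 306.4 g/m³ = 6.374 kg/d.
P_X = Y_obs · Q(S₀ − S) = 0.2211 × 6.374 = 1.409 kg VSS/d.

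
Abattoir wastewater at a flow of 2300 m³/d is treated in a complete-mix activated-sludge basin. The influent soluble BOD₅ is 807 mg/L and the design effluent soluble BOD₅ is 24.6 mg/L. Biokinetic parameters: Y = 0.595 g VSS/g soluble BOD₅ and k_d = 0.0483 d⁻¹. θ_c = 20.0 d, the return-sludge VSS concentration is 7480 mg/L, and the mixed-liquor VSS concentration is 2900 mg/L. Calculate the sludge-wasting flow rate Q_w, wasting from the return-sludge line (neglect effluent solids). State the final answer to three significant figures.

Q_w ≈ 72.8 m³/d

Steady-state biomass mass balance: V·X·(1 + k_d·θ_c) = Y·Q·(S₀ − S)·θ_c, so V = 0.595 × 2300 × (807 − 24.6) × 20.0 / [2900 × (1 + 0.0483 × 20.0)] = 2.14×10^7 / 5701 = 3756 m³.
Wasting from the return line (neglecting effluent solids): Q_w = V·X / (θ_c·X_r) = 3756 × 2900 / (20.0 × 7480) = 72.81 m³/d.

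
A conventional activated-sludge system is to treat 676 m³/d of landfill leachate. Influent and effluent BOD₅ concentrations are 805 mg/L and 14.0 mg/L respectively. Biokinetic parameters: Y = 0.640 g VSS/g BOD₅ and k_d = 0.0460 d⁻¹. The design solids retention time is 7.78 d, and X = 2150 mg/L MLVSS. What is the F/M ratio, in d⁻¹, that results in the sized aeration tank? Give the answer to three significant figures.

F/M ≈ 0.278 d⁻¹

Steady-state biomass mass balance: V·X·(1 + k_d·θ_c) = Y·Q·(S₀ − S)·θ_c, so V = 0.640 × 676 × (805 − 14.0) × 7.78 / [2150 × (1 + 0.0460 × 7.78)] = 2.66×10^6 / 2919 = 912.0 m³.
F/M = Q·S₀ / (V·X) = 676 × 805 / (912.0 × 2150) = 0.2775 g BOD₅·(g VSS·d)⁻¹.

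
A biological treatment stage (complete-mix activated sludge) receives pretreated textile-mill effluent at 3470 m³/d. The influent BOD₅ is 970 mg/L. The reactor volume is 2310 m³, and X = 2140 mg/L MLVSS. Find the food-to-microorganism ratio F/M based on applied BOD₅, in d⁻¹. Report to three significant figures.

F/M ≈ 0.681 d⁻¹

F/M = applied load / biomass = Q·S₀/(V·X) = 3470 × 970 / (2310 × 2140) = 0.6809 d⁻¹.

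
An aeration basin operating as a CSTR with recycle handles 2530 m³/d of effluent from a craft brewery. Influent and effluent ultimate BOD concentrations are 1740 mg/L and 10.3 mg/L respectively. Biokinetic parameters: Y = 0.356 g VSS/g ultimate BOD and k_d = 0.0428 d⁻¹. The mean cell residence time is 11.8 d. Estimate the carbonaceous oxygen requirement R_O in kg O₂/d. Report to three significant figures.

Observed yield with endogenous decay: Y_obs = Y / (1 + k_d·θ_c) = 0.356 / (1 + 0.0428 × 11.8) = 0.356 / 1.505 = 0.2365 g VSS/g ultimate BOD.
Mass of ultimate BOD removed per day: Q(S₀ − S) = 2530 × 1730 g/m³ = 4376 kg/d.
Net sludge production P_X = 0.2365 × 4376 = 1035 kg VSS/d.
Carbonaceous O₂ demand = substrate oxidised − cell-mass equivalent = 4376 − 1.42 × 1035 = 2906 kg O₂/d.

R_O ≈ 2910 kg O₂/d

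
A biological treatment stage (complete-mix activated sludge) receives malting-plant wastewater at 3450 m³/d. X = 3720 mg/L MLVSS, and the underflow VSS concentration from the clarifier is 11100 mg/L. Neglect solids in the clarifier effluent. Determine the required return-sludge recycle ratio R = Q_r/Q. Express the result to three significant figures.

R = Q_r/Q = X/(X_r − X) = 3720 / (11100 − 3720) = 0.5041.

R ≈ 0.504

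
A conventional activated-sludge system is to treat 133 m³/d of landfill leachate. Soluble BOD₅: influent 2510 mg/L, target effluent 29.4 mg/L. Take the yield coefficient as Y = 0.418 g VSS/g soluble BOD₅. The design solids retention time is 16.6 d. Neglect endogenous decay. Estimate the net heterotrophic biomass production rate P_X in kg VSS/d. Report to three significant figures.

With endogenous decay neglected, the observed yield equals the true yield: Y_obs = Y = 0.418 g VSS/g soluble BOD₅.
Mass of soluble BOD₅ removed per day: Q(S₀ − S) = 133 × 2481 g/m³ = 329.9 kg/d.
Biomass produced: P_X = Y_obs·Q·ΔS = 0.4180 × 329.9 ≈ 137.9 kg VSS/d.

P_X ≈ 138 kg VSS/d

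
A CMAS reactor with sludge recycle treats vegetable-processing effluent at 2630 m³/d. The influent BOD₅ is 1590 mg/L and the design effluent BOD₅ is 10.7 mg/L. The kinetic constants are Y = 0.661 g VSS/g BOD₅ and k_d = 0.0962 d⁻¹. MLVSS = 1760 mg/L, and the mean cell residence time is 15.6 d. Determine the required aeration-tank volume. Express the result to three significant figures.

From the SRT design equation V = Y Q (S₀−S) θ_c / [X (1 + k_d θ_c)] = 0.661 × 2630 × (1590 − 10.7) × 15.6 / [1760 × (1 + 0.0962 × 15.6)] = 4.28×10^7 / 4401 = 9731 m³.

V ≈ 9730 m³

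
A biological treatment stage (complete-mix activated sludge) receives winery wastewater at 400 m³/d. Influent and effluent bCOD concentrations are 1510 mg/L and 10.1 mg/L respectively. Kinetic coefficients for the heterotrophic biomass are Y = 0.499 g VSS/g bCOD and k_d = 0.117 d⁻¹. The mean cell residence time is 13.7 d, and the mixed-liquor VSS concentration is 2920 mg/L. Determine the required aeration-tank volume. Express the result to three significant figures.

Rearranging the biomass balance for a CMAS with decay, V = Y·Q·ΔS·θ_c / [X·(1+k_d θ_c)] = 0.499 × 400 × (1510 − 10.1) × 13.7 / [2920 × (1 + 0.117 × 13.7)] = 4.1×10^6 / 7600 = 539.6 m³.

V ≈ 540 m³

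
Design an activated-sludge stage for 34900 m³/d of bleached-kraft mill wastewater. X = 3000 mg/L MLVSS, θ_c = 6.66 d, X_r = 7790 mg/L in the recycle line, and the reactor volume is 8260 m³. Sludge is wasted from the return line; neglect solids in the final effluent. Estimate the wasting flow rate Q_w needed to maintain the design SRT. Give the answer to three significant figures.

θ_c = V·X/(Q_w·X_r) when wasting from the recycle, so Q_w = V·X/(θ_c·X_r) = 8260 × 3000 / (6.66 × 7790) = 477.6 m³/d.

Q_w ≈ 478 m³/d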